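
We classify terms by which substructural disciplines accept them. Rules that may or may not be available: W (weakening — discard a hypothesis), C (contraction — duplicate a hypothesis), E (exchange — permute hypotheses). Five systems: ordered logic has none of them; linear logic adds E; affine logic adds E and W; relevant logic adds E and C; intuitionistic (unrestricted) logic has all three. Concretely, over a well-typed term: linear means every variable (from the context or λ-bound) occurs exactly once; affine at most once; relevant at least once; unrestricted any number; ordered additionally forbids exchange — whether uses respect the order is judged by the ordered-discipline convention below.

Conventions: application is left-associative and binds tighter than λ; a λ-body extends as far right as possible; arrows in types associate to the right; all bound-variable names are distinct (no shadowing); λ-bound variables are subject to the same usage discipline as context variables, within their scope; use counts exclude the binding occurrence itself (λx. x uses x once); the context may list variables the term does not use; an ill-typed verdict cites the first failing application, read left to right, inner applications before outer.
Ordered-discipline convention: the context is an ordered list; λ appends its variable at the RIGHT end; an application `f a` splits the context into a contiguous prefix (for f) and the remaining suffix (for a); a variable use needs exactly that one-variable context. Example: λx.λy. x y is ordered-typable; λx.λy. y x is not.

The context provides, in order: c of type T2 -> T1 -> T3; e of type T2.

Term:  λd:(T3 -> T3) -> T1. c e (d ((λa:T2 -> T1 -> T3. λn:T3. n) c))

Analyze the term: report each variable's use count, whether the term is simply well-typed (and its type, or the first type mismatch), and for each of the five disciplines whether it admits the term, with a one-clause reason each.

use counts: c: 2; e: 1; d (λ-bound): 1; a (λ-bound): 0; n (λ-bound): 1
uses in reading order: c, e, d, n, c
typing: the term checks, with type ((T3 -> T3) -> T1) -> T3
ordered: ✗, repeated use of c ×2; needs weakening: a unused
linear: ✗, repeated use of c ×2; needs weakening: a unused
affine: ✗, repeated use of c ×2
relevant: ✗, needs weakening: a unused
unrestricted: ✓, simply typable at ((T3 -> T3) -> T1) -> T3; W, C, E all held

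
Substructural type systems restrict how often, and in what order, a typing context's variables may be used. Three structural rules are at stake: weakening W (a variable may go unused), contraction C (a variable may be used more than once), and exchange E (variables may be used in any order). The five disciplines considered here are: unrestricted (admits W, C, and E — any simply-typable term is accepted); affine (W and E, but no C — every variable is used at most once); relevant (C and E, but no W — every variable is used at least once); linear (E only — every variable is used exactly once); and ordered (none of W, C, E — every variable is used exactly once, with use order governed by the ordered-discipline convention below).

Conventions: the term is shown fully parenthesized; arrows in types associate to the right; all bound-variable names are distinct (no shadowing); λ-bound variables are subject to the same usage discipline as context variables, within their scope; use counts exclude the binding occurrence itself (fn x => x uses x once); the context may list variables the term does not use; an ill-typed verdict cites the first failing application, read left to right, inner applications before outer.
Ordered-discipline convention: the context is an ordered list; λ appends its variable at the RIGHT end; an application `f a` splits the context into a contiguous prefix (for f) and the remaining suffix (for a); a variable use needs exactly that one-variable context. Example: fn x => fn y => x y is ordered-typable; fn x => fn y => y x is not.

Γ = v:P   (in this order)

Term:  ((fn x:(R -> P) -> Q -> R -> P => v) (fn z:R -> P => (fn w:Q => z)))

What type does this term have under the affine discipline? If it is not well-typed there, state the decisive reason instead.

term : P
usage: v: 1, x (bound): 0, z (bound): 1, w (bound): 0
use order (left to right): v, z
typing: well-typed — term : P
per-discipline verdicts: ordered ✗; linear ✗; affine ✓; relevant ✗; unrestricted ✓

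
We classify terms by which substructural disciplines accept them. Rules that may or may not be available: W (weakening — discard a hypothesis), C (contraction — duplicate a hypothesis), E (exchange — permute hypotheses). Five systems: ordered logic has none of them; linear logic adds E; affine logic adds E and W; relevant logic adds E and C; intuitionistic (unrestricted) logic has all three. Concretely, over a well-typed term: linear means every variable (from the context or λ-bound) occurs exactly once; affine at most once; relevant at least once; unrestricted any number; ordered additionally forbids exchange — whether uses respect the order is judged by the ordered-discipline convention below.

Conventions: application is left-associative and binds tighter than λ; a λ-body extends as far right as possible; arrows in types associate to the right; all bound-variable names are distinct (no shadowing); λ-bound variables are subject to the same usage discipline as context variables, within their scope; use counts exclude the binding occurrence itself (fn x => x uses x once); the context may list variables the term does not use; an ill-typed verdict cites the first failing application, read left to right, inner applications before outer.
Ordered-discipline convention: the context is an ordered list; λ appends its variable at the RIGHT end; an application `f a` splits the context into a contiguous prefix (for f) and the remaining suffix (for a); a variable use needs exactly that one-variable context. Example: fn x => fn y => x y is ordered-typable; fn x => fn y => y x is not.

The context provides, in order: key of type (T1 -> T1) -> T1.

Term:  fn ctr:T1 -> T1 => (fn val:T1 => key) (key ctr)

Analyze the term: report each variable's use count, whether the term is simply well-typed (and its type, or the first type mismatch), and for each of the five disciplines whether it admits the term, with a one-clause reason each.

use counts: key: 2, ctr [bound]: 1, val [bound]: 0
use order (left to right): key, key, ctr
typing: the term checks, with type (T1 -> T1) -> (T1 -> T1) -> T1
ordered: ✗, needs contraction — key ×2; needs weakening: val unused
linear: ✗, needs contraction — key ×2; needs weakening: val unused
affine: ✗, needs contraction — key ×2
relevant: ✗, needs weakening: val unused
unrestricted: ✓, typability at (T1 -> T1) -> (T1 -> T1) -> T1 is all that's needed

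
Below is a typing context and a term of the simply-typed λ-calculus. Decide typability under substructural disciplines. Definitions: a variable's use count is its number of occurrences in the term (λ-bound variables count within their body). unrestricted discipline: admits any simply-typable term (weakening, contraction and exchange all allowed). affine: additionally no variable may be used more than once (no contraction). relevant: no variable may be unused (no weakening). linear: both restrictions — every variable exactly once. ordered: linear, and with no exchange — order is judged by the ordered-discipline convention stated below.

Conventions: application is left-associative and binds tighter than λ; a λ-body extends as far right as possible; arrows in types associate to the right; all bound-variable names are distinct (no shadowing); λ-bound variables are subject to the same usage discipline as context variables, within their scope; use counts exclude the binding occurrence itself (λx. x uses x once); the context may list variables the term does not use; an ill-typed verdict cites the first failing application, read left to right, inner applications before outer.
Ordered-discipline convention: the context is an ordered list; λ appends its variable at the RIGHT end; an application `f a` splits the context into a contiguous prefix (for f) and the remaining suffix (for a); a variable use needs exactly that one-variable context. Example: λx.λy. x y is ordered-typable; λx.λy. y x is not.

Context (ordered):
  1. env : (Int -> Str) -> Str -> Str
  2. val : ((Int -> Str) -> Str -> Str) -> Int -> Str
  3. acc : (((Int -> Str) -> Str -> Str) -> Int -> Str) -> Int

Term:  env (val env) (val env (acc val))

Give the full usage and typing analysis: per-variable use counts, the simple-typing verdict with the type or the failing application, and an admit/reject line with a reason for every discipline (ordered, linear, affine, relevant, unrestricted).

use counts: env ×3, val ×3, acc ×1
left-to-right use order: env, val, env, val, env, acc, val
typing: well-typed — term : Str
ordered: ✗ — needs contraction — env ×3, val ×3
linear: ✗ — needs contraction — env ×3, val ×3
affine: ✗ — needs contraction — env ×3, val ×3
relevant: ✓ — at least one use each (env, val, acc)
unrestricted: ✓ — simply typable at Str; W, C, E all held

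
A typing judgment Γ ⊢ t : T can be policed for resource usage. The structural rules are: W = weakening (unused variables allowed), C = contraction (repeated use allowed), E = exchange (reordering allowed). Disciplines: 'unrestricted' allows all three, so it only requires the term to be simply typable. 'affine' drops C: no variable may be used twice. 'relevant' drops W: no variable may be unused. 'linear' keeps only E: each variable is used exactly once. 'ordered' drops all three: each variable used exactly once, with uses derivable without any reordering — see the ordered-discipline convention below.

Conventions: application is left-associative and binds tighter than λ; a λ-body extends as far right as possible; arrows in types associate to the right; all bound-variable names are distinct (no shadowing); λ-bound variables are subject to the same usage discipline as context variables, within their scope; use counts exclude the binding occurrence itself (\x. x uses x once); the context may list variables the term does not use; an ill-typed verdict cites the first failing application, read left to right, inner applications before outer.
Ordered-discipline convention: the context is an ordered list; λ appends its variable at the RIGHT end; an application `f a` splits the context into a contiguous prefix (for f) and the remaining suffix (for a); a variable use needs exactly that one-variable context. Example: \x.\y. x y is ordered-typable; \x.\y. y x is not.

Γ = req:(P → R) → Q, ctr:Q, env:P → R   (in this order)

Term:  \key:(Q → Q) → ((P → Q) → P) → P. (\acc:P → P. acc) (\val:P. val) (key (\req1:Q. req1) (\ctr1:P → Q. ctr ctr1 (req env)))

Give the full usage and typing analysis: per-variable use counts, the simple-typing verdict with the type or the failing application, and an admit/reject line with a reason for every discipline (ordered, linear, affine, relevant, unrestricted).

use counts: req ×1; ctr ×1; env ×1; key [bound] ×1; acc [bound] ×1; val [bound] ×1; req1 [bound] ×1; ctr1 [bound] ×1
use order (left to right): acc, val, key, req1, ctr, ctr1, req, env
typing: ill-typed: non-arrow in function slot: Q
ordered: ✗ — a type mismatch blocks all five
linear: ✗ — the type mismatch rejects it
affine: ✗ — not simply typable
relevant: ✗ — fails simple typing
unrestricted: ✗ — a type mismatch blocks all five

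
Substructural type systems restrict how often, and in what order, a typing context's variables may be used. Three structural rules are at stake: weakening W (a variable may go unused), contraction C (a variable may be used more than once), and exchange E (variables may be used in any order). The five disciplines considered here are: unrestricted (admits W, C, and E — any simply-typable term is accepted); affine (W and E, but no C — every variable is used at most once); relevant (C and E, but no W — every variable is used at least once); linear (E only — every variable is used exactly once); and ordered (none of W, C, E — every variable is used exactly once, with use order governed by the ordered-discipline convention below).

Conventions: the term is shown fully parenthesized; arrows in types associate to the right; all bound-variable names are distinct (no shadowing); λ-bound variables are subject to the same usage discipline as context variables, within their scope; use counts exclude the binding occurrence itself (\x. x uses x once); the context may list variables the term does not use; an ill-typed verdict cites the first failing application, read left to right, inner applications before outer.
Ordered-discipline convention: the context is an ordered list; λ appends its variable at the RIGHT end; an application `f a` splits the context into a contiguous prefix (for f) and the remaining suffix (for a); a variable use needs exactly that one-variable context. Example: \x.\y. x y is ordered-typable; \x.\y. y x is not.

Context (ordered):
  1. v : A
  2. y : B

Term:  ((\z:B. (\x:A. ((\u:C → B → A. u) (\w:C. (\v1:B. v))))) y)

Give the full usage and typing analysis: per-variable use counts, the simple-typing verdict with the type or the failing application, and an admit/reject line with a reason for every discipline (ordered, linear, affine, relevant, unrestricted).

counts: v: 1, y: 1, z (bound): 0, x (bound): 0, u (bound): 1, w (bound): 0, v1 (bound): 0
order of uses: u, v, y
typing: well-typed at A → C → B → A
ordered ✗ (z, x, w, v1 never used (weakening))
linear ✗ (z, x, w, v1 never used (weakening))
affine ✓ (none of v, y, z, x, u, w, v1 used more than once)
relevant ✗ (z, x, w, v1 never used (weakening))
unrestricted ✓ (simply typable at A → C → B → A; W, C, E all held)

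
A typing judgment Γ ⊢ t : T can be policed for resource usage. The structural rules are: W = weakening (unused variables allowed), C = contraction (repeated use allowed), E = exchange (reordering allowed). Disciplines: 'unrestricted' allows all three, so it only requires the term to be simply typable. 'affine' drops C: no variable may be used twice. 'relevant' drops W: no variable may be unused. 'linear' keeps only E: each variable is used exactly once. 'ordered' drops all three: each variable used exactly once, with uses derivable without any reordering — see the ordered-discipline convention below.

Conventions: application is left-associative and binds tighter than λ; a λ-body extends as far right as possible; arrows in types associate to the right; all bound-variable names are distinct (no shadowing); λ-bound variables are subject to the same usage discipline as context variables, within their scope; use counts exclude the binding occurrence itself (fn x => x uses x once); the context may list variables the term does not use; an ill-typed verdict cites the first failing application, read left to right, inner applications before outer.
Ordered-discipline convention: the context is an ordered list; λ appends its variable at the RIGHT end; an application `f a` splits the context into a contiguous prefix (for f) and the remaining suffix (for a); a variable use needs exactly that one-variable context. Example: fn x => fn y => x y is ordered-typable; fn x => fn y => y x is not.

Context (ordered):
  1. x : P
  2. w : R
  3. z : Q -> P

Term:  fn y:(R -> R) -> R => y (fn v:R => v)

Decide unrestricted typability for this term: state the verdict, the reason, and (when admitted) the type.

yes — simply typable at ((R -> R) -> R) -> R; W, C, E all held; term : ((R -> R) -> R) -> R
counts: x=0; w=0; z=0; y (bound)=1; v (bound)=1
order of uses: y, v
typing: the term checks, with type ((R -> R) -> R) -> R
per-discipline verdicts: ordered ✗; linear ✗; affine ✓; relevant ✗; unrestricted ✓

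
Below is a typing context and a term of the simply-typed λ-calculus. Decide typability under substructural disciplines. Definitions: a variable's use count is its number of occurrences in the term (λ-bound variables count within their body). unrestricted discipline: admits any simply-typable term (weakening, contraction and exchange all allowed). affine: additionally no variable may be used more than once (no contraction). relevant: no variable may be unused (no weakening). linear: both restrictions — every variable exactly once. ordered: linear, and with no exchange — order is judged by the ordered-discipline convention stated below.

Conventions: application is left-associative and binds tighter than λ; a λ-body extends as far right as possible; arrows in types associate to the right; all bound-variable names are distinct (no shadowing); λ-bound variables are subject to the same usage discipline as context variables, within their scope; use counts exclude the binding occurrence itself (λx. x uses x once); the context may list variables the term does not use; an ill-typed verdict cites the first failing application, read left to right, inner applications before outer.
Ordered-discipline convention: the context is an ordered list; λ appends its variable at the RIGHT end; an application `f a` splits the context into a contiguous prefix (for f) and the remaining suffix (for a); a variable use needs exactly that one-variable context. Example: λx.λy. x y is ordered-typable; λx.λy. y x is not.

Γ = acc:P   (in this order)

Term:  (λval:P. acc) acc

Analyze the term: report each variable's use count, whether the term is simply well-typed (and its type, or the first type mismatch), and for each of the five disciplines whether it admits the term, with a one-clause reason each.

usage: acc=2; val (λ-bound)=0
use order (left to right): acc, acc
typing: well-typed — term : P
ordered ✗ (acc ×2 used more than once (contraction); val left unused)
linear ✗ (acc ×2 used more than once (contraction); val left unused)
affine ✗ (acc ×2 used more than once (contraction))
relevant ✗ (val left unused)
unrestricted ✓ (simply typable at P; W, C, E all held)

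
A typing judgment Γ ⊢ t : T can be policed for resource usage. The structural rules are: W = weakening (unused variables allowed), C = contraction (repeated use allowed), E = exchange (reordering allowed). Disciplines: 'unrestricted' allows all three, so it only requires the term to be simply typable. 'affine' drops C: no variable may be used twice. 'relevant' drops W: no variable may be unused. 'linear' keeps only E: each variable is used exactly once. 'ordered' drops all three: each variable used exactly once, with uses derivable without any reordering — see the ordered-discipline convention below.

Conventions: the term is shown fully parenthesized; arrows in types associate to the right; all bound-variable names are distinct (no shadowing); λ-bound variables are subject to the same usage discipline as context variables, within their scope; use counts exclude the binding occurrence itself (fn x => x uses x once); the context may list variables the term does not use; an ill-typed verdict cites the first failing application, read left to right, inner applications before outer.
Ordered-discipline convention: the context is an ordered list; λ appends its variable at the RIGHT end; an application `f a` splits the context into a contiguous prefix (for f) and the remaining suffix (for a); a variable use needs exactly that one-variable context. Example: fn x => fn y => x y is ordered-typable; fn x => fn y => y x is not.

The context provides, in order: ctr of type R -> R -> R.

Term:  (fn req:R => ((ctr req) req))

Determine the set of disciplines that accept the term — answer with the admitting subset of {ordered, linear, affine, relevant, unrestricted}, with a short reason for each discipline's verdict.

admitted in: relevant, unrestricted
counts: ctr=1, req [bound]=2
uses in reading order: ctr, req, req
typing: well-typed — term : R -> R
ordered: ✗ — needs contraction — req ×2
linear: ✗ — needs contraction — req ×2
affine: ✗ — needs contraction — req ×2
relevant: ✓ — ctr, req: all used, weakening unneeded
unrestricted: ✓ — type-checks (R -> R) and nothing is barred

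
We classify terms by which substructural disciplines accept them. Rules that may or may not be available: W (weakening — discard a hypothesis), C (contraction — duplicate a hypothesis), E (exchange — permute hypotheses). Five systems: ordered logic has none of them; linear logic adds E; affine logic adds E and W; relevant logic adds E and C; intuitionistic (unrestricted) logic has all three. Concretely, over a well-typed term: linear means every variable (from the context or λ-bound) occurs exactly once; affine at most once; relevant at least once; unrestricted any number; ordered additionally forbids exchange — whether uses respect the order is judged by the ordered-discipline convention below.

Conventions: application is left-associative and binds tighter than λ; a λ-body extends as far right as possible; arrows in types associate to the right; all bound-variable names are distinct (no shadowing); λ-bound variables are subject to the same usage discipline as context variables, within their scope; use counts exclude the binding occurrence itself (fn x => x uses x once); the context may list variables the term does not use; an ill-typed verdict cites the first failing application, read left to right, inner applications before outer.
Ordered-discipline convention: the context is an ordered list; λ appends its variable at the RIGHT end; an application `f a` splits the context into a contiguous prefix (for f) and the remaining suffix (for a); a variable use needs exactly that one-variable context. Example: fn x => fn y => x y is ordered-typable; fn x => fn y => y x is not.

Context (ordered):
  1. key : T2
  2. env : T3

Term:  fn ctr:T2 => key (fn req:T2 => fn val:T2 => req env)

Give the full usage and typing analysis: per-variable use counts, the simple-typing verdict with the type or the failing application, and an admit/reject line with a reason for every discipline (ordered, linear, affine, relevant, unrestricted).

use counts: key ×1, env ×1, ctr (λ-bound) ×0, req (λ-bound) ×1, val (λ-bound) ×0
uses in reading order: key, req, env
typing: ill-typed: non-arrow in function slot: T2
ordered: ✗ — a type mismatch blocks all five
linear: ✗ — the type mismatch rejects it
affine: ✗ — not simply typable
relevant: ✗ — fails simple typing
unrestricted: ✗ — a type mismatch blocks all five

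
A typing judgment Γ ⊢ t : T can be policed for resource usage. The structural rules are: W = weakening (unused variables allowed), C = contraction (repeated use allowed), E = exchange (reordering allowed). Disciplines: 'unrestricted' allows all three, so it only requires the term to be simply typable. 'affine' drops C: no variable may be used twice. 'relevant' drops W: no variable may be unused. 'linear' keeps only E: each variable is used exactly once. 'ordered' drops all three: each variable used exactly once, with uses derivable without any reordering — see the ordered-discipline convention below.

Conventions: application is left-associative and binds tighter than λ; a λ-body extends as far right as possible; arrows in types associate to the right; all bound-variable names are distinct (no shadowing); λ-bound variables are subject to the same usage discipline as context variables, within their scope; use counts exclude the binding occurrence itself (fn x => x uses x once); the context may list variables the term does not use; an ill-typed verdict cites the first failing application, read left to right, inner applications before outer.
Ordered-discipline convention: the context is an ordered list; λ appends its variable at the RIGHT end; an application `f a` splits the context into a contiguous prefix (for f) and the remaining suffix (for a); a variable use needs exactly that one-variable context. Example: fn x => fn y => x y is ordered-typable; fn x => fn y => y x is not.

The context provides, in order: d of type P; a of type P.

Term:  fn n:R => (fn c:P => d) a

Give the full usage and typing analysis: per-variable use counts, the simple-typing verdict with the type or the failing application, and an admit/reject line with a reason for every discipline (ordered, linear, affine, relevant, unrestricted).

counts: d: 1×; a: 1×; n [bound]: 0×; c [bound]: 0×
order of uses: d, a
typing: ✓ — R → P
ordered ✗ (unused: n, c — weakening required)
linear ✗ (unused: n, c — weakening required)
affine ✓ (none of d, a, n, c used more than once)
relevant ✗ (unused: n, c — weakening required)
unrestricted ✓ (well-typed at R → P; no restrictions here)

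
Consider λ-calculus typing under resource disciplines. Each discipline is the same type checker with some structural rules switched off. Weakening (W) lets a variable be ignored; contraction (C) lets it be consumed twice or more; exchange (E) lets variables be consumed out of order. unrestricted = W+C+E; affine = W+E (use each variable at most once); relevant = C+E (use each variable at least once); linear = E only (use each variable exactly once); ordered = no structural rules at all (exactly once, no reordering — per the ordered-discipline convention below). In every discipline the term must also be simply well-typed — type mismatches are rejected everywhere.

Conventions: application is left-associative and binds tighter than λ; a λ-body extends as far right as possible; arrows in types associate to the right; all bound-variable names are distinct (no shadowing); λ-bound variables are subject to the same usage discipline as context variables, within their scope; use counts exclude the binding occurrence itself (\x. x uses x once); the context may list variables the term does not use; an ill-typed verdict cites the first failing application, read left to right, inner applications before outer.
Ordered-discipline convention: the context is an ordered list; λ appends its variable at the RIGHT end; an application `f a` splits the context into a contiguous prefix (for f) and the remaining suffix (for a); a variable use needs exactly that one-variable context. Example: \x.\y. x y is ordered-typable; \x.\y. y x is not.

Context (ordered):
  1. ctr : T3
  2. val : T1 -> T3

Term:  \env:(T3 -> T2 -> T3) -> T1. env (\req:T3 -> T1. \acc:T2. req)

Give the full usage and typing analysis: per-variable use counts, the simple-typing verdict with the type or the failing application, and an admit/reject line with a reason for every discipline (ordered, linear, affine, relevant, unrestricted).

use counts: ctr ×0, val ×0, env (λ-bound) ×1, req (λ-bound) ×1, acc (λ-bound) ×0
left-to-right use order: env, req
typing: ill-typed: a function awaiting T3 -> T2 -> T3 gets (T3 -> T1) -> T2 -> T3 -> T1
ordered: ✗, fails simple typing
linear: ✗, a type mismatch blocks all five
affine: ✗, the type mismatch rejects it
relevant: ✗, not simply typable
unrestricted: ✗, fails simple typing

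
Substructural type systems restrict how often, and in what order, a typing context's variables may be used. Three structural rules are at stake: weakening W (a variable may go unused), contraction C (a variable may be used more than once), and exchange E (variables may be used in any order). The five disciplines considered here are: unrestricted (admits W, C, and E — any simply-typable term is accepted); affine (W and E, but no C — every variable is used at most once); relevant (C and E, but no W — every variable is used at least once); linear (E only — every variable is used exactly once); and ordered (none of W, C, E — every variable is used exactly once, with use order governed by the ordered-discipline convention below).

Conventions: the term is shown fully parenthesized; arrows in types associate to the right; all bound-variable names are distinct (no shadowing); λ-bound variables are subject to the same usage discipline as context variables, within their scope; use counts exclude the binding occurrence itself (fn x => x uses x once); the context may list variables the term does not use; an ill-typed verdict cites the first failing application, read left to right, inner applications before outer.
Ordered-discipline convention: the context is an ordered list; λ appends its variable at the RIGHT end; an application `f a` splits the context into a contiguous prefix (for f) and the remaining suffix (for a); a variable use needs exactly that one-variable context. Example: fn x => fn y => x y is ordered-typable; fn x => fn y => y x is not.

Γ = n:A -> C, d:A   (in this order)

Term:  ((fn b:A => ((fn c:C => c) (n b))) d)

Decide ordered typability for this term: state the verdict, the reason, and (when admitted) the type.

yes — n, d, b, c once each; derivable with no W/C/E; term : C
usage: n=1, d=1, b [bound]=1, c [bound]=1
use order (left to right): c, n, b, d
typing: the term checks, with type C
all disciplines: ordered ✓, linear ✓, affine ✓, relevant ✓, unrestricted ✓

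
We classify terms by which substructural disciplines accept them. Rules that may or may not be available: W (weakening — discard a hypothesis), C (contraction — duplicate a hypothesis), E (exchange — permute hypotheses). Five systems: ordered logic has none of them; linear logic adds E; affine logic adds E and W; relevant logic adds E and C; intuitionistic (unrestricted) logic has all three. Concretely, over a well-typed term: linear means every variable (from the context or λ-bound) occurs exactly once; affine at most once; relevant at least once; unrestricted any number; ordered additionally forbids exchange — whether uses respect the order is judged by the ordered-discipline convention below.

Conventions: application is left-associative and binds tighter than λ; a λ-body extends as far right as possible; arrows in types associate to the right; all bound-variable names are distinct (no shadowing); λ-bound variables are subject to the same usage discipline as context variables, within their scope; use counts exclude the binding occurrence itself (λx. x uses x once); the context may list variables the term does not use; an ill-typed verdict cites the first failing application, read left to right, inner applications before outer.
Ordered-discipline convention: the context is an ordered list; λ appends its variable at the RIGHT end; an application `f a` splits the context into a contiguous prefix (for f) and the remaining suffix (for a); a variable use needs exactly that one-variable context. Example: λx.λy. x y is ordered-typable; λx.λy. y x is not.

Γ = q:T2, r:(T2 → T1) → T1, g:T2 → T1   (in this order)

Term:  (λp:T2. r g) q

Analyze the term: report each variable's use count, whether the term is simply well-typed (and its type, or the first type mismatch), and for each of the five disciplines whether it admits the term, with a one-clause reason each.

usage: q=1, r=1, g=1, p (bound)=0
order of uses: r, g, q
typing: ✓ — T1
ordered: ✗, unused: p — weakening required
linear: ✗, unused: p — weakening required
affine: ✓, q, r, g, p: no repeats, contraction unneeded
relevant: ✗, unused: p — weakening required
unrestricted: ✓, well-typed at T1; no restrictions here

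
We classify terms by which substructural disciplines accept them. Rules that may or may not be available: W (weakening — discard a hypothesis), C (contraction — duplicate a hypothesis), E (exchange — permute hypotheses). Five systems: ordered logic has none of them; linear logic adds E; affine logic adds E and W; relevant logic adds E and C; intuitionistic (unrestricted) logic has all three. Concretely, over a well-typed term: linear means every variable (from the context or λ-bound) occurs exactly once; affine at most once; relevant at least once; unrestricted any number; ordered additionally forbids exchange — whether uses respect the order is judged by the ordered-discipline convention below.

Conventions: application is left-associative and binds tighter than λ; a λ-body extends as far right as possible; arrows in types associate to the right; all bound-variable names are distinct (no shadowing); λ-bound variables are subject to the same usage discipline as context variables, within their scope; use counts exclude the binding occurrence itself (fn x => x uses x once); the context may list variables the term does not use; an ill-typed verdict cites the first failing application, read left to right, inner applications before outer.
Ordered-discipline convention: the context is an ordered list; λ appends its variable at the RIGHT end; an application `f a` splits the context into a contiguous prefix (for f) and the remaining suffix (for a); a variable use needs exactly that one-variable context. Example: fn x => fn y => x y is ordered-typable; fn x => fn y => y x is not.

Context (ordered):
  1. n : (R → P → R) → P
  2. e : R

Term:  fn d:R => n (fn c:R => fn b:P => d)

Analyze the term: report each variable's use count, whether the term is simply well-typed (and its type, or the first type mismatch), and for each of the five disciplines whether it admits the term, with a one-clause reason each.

variable uses: n: 1; e: 0; d [bound]: 1; c [bound]: 0; b [bound]: 0
use order (left to right): n, d
typing: ✓ — R → P
ordered: ✗, e, c, b never used (weakening)
linear: ✗, e, c, b never used (weakening)
affine: ✓, at most one use each (n, e, d, c, b)
relevant: ✗, e, c, b never used (weakening)
unrestricted: ✓, typability at R → P is all that's needed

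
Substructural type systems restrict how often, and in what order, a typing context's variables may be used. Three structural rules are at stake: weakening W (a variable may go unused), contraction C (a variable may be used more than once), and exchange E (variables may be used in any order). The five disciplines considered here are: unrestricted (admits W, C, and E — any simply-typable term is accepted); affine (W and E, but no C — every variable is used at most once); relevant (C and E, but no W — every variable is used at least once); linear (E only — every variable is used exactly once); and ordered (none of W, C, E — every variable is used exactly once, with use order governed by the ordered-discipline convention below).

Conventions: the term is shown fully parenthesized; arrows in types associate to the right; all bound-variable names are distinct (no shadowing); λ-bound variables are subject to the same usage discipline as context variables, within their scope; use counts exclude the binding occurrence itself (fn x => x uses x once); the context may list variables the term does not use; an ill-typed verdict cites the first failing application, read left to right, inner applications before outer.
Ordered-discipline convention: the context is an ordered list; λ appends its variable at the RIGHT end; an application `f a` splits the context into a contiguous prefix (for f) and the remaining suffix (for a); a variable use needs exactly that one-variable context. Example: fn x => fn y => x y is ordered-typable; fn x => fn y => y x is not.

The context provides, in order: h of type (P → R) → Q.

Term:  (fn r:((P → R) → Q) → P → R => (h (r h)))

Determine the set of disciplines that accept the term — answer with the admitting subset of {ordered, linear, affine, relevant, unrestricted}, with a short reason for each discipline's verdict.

admitted in: relevant, unrestricted
counts: h: 2; r (λ-bound): 1
uses in reading order: h, r, h
typing: well-typed — term : (((P → R) → Q) → P → R) → Q
ordered ✗ (needs contraction — h ×2)
linear ✗ (needs contraction — h ×2)
affine ✗ (needs contraction — h ×2)
relevant ✓ (none of h, r goes unused)
unrestricted ✓ (simply typable at (((P → R) → Q) → P → R) → Q; W, C, E all held)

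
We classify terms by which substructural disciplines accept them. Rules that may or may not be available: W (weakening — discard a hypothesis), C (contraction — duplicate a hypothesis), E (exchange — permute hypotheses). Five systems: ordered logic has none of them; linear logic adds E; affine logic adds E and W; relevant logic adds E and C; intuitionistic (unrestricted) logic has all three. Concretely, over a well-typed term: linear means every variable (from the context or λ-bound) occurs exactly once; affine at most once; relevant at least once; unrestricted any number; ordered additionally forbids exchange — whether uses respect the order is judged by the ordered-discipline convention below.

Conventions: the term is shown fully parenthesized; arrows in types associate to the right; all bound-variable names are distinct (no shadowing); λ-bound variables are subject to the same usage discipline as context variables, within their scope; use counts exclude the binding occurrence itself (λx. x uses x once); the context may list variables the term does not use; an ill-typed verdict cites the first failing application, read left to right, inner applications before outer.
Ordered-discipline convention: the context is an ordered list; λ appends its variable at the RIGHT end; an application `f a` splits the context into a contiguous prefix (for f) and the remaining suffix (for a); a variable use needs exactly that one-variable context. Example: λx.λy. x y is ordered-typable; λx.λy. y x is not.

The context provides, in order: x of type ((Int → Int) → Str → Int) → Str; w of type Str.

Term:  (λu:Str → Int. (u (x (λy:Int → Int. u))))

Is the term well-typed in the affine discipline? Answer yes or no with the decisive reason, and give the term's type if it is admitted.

no — repeated use of u ×2
usage: x: 1×, w: 0×, u [bound]: 2×, y [bound]: 0×
use order (left to right): u, x, u
typing: the term checks, with type (Str → Int) → Int
across the five disciplines: ordered ✗, linear ✗, affine ✗, relevant ✗, unrestricted ✓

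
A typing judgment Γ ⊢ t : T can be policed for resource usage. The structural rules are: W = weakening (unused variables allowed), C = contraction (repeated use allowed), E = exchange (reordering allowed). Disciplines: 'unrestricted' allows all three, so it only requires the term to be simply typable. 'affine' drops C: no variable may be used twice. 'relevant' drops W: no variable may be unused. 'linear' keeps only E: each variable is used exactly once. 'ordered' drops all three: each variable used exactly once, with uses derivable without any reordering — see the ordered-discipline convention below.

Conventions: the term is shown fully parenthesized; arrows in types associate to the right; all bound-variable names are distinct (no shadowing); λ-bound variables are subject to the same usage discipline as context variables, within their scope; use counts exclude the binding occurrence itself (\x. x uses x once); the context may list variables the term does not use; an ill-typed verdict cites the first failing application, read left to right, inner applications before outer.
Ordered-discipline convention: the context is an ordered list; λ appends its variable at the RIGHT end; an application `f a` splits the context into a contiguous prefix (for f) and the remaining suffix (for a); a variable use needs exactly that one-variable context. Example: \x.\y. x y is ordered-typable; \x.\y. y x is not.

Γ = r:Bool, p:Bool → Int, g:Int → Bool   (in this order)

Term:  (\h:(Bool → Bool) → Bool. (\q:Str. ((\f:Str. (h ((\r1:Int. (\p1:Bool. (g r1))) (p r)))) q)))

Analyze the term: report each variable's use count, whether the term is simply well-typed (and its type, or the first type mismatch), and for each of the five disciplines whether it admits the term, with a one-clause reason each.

counts: r=1, p=1, g=1, h [bound]=1, q [bound]=1, f [bound]=0, r1 [bound]=1, p1 [bound]=0
use order (left to right): h, g, r1, p, r, q
typing: well-typed at ((Bool → Bool) → Bool) → Str → Bool
ordered: ✗ — f, p1 never used (weakening)
linear: ✗ — f, p1 never used (weakening)
affine: ✓ — r, p, g, h, q, f, r1, p1: no repeats, contraction unneeded
relevant: ✗ — f, p1 never used (weakening)
unrestricted: ✓ — well-typed at ((Bool → Bool) → Bool) → Str → Bool; no restrictions here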